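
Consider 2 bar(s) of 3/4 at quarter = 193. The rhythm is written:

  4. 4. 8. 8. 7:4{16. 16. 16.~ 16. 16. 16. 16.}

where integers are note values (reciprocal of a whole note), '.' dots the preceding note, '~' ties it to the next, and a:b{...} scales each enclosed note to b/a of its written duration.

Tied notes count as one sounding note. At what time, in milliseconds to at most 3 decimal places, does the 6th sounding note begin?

note 6 onset = 33/7b = 1465.581ms

1. 0.0ms @ 0 + 466.321ms (3/2)
2. 466.321ms @ 3/2 + 466.321ms (3/2)
3. 932.642ms @ 3 + 233.161ms (3/4)
4. 1165.803ms @ 15/4 + 233.161ms (3/4)
5. 1398.964ms @ 9/2 + 66.617ms (3/14)
6. 1465.581ms @ 33/7 + 66.617ms (3/14)
7. 1532.198ms @ 69/14 + 133.235ms (3/7)
8. 1665.433ms @ 75/14 + 66.617ms (3/14)
9. 1732.05ms @ 39/7 + 66.617ms (3/14)
10. 1798.668ms @ 81/14 + 66.617ms (3/14)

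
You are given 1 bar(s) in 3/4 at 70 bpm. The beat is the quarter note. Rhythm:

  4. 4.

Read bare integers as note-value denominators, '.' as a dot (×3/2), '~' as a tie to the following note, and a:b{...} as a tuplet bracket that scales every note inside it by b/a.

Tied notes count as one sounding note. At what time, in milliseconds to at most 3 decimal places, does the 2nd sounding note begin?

1. 0.0ms @ 0 + 1285.714ms (3/2)
2. 1285.714ms @ 3/2 + 1285.714ms (3/2)

note 2 onset = 3/2b = 1285.714ms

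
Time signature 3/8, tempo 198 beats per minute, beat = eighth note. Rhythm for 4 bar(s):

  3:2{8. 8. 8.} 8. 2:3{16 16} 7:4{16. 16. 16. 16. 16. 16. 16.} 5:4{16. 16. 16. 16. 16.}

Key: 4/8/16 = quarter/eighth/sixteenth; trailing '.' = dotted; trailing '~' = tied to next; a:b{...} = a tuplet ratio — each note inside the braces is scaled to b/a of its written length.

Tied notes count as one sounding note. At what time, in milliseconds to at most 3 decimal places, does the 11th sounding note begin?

note 11 onset = 54/7b = 2337.662ms

1. 0.0ms @ 0 + 303.03ms (1)
2. 303.03ms @ 1 + 303.03ms (1)
3. 606.061ms @ 2 + 303.03ms (1)
4. 909.091ms @ 3 + 454.545ms (3/2)
5. 1363.636ms @ 9/2 + 227.273ms (3/4)
6. 1590.909ms @ 21/4 + 227.273ms (3/4)
7. 1818.182ms @ 6 + 129.87ms (3/7)
8. 1948.052ms @ 45/7 + 129.87ms (3/7)
9. 2077.922ms @ 48/7 + 129.87ms (3/7)
10. 2207.792ms @ 51/7 + 129.87ms (3/7)
11. 2337.662ms @ 54/7 + 129.87ms (3/7)
12. 2467.532ms @ 57/7 + 129.87ms (3/7)
13. 2597.403ms @ 60/7 + 129.87ms (3/7)
14. 2727.273ms @ 9 + 181.818ms (3/5)
15. 2909.091ms @ 48/5 + 181.818ms (3/5)
16. 3090.909ms @ 51/5 + 181.818ms (3/5)
17. 3272.727ms @ 54/5 + 181.818ms (3/5)
18. 3454.545ms @ 57/5 + 181.818ms (3/5)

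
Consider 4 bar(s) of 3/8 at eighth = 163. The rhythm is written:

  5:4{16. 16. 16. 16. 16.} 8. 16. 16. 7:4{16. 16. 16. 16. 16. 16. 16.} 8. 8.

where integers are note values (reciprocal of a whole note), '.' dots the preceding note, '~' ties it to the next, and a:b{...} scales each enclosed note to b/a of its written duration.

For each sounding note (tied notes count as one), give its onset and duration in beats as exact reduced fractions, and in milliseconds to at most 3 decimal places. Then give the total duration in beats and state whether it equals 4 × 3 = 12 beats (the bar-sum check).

1) 0.0ms=0b +220.859ms=3/5b
2) 220.859ms=3/5b +220.859ms=3/5b
3) 441.718ms=6/5b +220.859ms=3/5b
4) 662.577ms=9/5b +220.859ms=3/5b
5) 883.436ms=12/5b +220.859ms=3/5b
6) 1104.294ms=3b +552.147ms=3/2b
7) 1656.442ms=9/2b +276.074ms=3/4b
8) 1932.515ms=21/4b +276.074ms=3/4b
9) 2208.589ms=6b +157.756ms=3/7b
10) 2366.345ms=45/7b +157.756ms=3/7b
11) 2524.102ms=48/7b +157.756ms=3/7b
12) 2681.858ms=51/7b +157.756ms=3/7b
13) 2839.614ms=54/7b +157.756ms=3/7b
14) 2997.371ms=57/7b +157.756ms=3/7b
15) 3155.127ms=60/7b +157.756ms=3/7b
16) 3312.883ms=9b +552.147ms=3/2b
17) 3865.031ms=21/2b +552.147ms=3/2b
Σ=12b of 12 (163bpm 3/8) — PASS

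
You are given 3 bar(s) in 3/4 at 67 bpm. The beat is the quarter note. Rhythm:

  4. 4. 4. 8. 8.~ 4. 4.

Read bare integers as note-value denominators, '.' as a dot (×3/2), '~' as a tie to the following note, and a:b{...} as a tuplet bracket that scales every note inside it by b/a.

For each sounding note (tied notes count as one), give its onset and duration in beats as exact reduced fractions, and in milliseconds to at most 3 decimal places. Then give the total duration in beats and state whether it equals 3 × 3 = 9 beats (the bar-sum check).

1) 0.0ms=0b +1343.284ms=3/2b
2) 1343.284ms=3/2b +1343.284ms=3/2b
3) 2686.567ms=3b +1343.284ms=3/2b
4) 4029.851ms=9/2b +671.642ms=3/4b
5) 4701.493ms=21/4b +2014.925ms=9/4b
6) 6716.418ms=15/2b +1343.284ms=3/2b
Σ=9b of 9 (67bpm 3/4) — PASS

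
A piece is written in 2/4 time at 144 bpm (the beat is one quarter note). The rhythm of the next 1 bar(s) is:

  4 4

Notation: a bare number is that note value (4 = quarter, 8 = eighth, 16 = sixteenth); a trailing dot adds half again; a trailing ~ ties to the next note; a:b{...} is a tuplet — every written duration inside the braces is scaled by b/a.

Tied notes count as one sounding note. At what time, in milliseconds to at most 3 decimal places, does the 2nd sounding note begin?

1. 0.0ms @ 0 + 416.667ms (1)
2. 416.667ms @ 1 + 416.667ms (1)

note 2 onset = 1b = 416.667ms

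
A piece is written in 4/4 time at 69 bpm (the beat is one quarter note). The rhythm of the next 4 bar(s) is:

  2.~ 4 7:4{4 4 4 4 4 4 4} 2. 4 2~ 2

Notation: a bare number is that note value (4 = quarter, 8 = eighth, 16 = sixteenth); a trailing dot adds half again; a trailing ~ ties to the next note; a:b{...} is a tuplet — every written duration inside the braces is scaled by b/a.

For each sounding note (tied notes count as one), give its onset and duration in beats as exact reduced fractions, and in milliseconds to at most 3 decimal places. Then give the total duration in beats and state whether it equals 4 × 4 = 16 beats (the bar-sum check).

1) 0.0ms=0b +3478.261ms=4b
2) 3478.261ms=4b +496.894ms=4/7b
3) 3975.155ms=32/7b +496.894ms=4/7b
4) 4472.05ms=36/7b +496.894ms=4/7b
5) 4968.944ms=40/7b +496.894ms=4/7b
6) 5465.839ms=44/7b +496.894ms=4/7b
7) 5962.733ms=48/7b +496.894ms=4/7b
8) 6459.627ms=52/7b +496.894ms=4/7b
9) 6956.522ms=8b +2608.696ms=3b
10) 9565.217ms=11b +869.565ms=1b
11) 10434.783ms=12b +3478.261ms=4b
Σ=16b of 16 (69bpm 4/4) — PASS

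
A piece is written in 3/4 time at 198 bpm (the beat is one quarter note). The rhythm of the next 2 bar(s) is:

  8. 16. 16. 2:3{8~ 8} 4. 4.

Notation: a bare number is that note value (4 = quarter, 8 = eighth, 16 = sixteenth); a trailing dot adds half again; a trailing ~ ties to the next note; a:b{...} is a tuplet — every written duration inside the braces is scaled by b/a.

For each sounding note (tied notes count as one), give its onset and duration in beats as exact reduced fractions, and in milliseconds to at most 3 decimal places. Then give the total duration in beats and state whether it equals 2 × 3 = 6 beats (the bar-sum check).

1) 0.0ms=0b +227.273ms=3/4b
2) 227.273ms=3/4b +113.636ms=3/8b
3) 340.909ms=9/8b +113.636ms=3/8b
4) 454.545ms=3/2b +454.545ms=3/2b
5) 909.091ms=3b +454.545ms=3/2b
6) 1363.636ms=9/2b +454.545ms=3/2b
Σ=6b of 6 (198bpm 3/4) — PASS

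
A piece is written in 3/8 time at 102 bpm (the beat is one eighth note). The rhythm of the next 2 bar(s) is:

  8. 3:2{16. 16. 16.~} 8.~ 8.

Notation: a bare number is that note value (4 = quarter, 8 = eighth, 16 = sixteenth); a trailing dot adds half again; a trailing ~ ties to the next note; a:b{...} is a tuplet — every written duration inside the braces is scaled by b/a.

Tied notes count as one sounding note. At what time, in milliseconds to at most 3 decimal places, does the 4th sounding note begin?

1. 0.0ms @ 0 + 882.353ms (3/2)
2. 882.353ms @ 3/2 + 294.118ms (1/2)
3. 1176.471ms @ 2 + 294.118ms (1/2)
4. 1470.588ms @ 5/2 + 2058.824ms (7/2)

note 4 onset = 5/2b = 1470.588ms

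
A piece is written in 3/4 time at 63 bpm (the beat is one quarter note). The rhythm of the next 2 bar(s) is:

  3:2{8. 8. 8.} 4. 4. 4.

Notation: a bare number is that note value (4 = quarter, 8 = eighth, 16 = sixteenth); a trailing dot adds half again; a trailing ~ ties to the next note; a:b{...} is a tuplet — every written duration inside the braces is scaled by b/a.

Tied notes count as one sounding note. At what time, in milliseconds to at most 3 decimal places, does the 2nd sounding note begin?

note 2 onset = 1/2b = 476.19ms

1. 0.0ms @ 0 + 476.19ms (1/2)
2. 476.19ms @ 1/2 + 476.19ms (1/2)
3. 952.381ms @ 1 + 476.19ms (1/2)
4. 1428.571ms @ 3/2 + 1428.571ms (3/2)
5. 2857.143ms @ 3 + 1428.571ms (3/2)
6. 4285.714ms @ 9/2 + 1428.571ms (3/2)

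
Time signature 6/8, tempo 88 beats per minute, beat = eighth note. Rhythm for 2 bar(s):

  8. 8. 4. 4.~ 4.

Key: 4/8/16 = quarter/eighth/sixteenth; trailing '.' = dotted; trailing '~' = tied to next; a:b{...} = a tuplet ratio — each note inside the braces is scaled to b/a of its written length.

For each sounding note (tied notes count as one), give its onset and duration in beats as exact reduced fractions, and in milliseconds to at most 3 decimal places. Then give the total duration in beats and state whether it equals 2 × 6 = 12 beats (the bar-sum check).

1) 0.0ms=0b +1022.727ms=3/2b
2) 1022.727ms=3/2b +1022.727ms=3/2b
3) 2045.455ms=3b +2045.455ms=3b
4) 4090.909ms=6b +4090.909ms=6b
Σ=12b of 12 (88bpm 6/8) — PASS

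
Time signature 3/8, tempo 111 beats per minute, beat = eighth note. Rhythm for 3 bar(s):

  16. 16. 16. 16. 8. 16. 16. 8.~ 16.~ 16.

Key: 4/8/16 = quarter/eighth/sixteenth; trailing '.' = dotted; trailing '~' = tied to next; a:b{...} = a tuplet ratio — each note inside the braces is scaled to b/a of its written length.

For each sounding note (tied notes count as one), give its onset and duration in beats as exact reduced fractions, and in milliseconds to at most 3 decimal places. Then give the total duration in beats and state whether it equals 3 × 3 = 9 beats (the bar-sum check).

1) 0.0ms=0b +405.405ms=3/4b
2) 405.405ms=3/4b +405.405ms=3/4b
3) 810.811ms=3/2b +405.405ms=3/4b
4) 1216.216ms=9/4b +405.405ms=3/4b
5) 1621.622ms=3b +810.811ms=3/2b
6) 2432.432ms=9/2b +405.405ms=3/4b
7) 2837.838ms=21/4b +405.405ms=3/4b
8) 3243.243ms=6b +1621.622ms=3b
Σ=9b of 9 (111bpm 3/8) — PASS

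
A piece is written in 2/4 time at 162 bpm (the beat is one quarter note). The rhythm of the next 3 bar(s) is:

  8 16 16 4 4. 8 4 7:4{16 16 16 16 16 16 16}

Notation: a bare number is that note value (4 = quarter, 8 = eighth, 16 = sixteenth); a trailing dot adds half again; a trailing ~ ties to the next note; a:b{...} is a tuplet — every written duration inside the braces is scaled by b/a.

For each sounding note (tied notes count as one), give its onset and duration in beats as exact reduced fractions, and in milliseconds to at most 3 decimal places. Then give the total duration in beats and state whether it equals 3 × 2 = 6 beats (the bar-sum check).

1) 0.0ms=0b +185.185ms=1/2b
2) 185.185ms=1/2b +92.593ms=1/4b
3) 277.778ms=3/4b +92.593ms=1/4b
4) 370.37ms=1b +370.37ms=1b
5) 740.741ms=2b +555.556ms=3/2b
6) 1296.296ms=7/2b +185.185ms=1/2b
7) 1481.481ms=4b +370.37ms=1b
8) 1851.852ms=5b +52.91ms=1/7b
9) 1904.762ms=36/7b +52.91ms=1/7b
10) 1957.672ms=37/7b +52.91ms=1/7b
11) 2010.582ms=38/7b +52.91ms=1/7b
12) 2063.492ms=39/7b +52.91ms=1/7b
13) 2116.402ms=40/7b +52.91ms=1/7b
14) 2169.312ms=41/7b +52.91ms=1/7b
Σ=6b of 6 (162bpm 2/4) — PASS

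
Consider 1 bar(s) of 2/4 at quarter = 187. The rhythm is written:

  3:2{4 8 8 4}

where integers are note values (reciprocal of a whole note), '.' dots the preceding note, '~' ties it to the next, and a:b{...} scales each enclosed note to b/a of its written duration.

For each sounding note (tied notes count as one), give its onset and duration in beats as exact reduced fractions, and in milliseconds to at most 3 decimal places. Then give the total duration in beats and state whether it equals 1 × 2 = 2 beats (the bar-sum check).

1) 0.0ms=0b +213.904ms=2/3b
2) 213.904ms=2/3b +106.952ms=1/3b
3) 320.856ms=1b +106.952ms=1/3b
4) 427.807ms=4/3b +213.904ms=2/3b
Σ=2b of 2 (187bpm 2/4) — PASS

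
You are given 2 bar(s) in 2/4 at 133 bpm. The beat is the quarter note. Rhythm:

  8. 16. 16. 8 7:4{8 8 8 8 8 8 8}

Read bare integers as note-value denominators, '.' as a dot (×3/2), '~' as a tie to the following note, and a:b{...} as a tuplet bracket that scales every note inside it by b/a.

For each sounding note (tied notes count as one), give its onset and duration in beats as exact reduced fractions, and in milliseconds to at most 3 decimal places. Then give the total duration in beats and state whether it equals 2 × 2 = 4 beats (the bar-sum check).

1) 0.0ms=0b +338.346ms=3/4b
2) 338.346ms=3/4b +169.173ms=3/8b
3) 507.519ms=9/8b +169.173ms=3/8b
4) 676.692ms=3/2b +225.564ms=1/2b
5) 902.256ms=2b +128.894ms=2/7b
6) 1031.149ms=16/7b +128.894ms=2/7b
7) 1160.043ms=18/7b +128.894ms=2/7b
8) 1288.937ms=20/7b +128.894ms=2/7b
9) 1417.83ms=22/7b +128.894ms=2/7b
10) 1546.724ms=24/7b +128.894ms=2/7b
11) 1675.618ms=26/7b +128.894ms=2/7b
Σ=4b of 4 (133bpm 2/4) — PASS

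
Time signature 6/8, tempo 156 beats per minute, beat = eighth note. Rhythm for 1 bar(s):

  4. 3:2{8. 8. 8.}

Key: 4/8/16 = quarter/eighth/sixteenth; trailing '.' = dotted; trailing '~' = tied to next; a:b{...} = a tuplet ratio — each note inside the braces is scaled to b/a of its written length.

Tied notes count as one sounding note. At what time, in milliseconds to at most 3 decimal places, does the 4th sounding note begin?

1. 0.0ms @ 0 + 1153.846ms (3)
2. 1153.846ms @ 3 + 384.615ms (1)
3. 1538.462ms @ 4 + 384.615ms (1)
4. 1923.077ms @ 5 + 384.615ms (1)

note 4 onset = 5b = 1923.077ms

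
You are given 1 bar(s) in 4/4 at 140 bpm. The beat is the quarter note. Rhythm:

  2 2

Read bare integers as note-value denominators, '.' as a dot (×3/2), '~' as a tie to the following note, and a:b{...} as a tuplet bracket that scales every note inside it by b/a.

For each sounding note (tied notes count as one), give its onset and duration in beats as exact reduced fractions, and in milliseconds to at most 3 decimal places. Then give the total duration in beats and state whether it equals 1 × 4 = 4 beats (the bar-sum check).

1) 0.0ms=0b +857.143ms=2b
2) 857.143ms=2b +857.143ms=2b
Σ=4b of 4 (140bpm 4/4) — PASS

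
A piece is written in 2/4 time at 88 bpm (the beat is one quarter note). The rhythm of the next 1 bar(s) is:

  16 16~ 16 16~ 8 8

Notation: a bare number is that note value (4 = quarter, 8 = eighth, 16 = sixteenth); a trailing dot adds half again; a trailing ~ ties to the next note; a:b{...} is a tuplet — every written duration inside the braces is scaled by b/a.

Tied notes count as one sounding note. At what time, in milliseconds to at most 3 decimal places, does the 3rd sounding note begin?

1. 0.0ms @ 0 + 170.455ms (1/4)
2. 170.455ms @ 1/4 + 340.909ms (1/2)
3. 511.364ms @ 3/4 + 511.364ms (3/4)
4. 1022.727ms @ 3/2 + 340.909ms (1/2)

note 3 onset = 3/4b = 511.364ms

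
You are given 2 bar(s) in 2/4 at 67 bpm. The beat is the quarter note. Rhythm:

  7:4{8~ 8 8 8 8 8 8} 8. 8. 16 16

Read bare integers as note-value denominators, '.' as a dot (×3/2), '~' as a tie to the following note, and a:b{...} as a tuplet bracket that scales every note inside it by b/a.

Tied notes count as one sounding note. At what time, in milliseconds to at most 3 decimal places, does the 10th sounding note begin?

1. 0.0ms @ 0 + 511.727ms (4/7)
2. 511.727ms @ 4/7 + 255.864ms (2/7)
3. 767.591ms @ 6/7 + 255.864ms (2/7)
4. 1023.454ms @ 8/7 + 255.864ms (2/7)
5. 1279.318ms @ 10/7 + 255.864ms (2/7)
6. 1535.181ms @ 12/7 + 255.864ms (2/7)
7. 1791.045ms @ 2 + 671.642ms (3/4)
8. 2462.687ms @ 11/4 + 671.642ms (3/4)
9. 3134.328ms @ 7/2 + 223.881ms (1/4)
10. 3358.209ms @ 15/4 + 223.881ms (1/4)

note 10 onset = 15/4b = 3358.209ms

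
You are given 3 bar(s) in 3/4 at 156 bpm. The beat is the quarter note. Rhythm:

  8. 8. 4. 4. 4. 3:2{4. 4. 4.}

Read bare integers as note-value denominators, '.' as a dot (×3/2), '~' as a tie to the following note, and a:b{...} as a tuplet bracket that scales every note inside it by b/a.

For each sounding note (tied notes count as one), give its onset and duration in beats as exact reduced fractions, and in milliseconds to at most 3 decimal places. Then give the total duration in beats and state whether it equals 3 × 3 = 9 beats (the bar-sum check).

1) 0.0ms=0b +288.462ms=3/4b
2) 288.462ms=3/4b +288.462ms=3/4b
3) 576.923ms=3/2b +576.923ms=3/2b
4) 1153.846ms=3b +576.923ms=3/2b
5) 1730.769ms=9/2b +576.923ms=3/2b
6) 2307.692ms=6b +384.615ms=1b
7) 2692.308ms=7b +384.615ms=1b
8) 3076.923ms=8b +384.615ms=1b
Σ=9b of 9 (156bpm 3/4) — PASS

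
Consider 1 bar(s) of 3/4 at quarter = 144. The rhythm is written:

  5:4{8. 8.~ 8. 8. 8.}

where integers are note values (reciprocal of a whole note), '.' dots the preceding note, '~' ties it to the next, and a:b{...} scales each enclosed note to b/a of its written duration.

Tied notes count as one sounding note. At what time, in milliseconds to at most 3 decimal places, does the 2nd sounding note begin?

1. 0.0ms @ 0 + 250.0ms (3/5)
2. 250.0ms @ 3/5 + 500.0ms (6/5)
3. 750.0ms @ 9/5 + 250.0ms (3/5)
4. 1000.0ms @ 12/5 + 250.0ms (3/5)

note 2 onset = 3/5b = 250.0ms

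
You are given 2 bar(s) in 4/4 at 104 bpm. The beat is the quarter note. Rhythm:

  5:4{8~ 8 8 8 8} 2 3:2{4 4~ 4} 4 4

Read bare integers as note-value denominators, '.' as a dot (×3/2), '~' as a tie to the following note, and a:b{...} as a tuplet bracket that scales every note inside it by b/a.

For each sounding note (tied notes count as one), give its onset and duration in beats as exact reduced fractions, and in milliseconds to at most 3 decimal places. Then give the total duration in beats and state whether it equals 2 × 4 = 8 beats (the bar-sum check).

1) 0.0ms=0b +461.538ms=4/5b
2) 461.538ms=4/5b +230.769ms=2/5b
3) 692.308ms=6/5b +230.769ms=2/5b
4) 923.077ms=8/5b +230.769ms=2/5b
5) 1153.846ms=2b +1153.846ms=2b
6) 2307.692ms=4b +384.615ms=2/3b
7) 2692.308ms=14/3b +769.231ms=4/3b
8) 3461.538ms=6b +576.923ms=1b
9) 4038.462ms=7b +576.923ms=1b
Σ=8b of 8 (104bpm 4/4) — PASS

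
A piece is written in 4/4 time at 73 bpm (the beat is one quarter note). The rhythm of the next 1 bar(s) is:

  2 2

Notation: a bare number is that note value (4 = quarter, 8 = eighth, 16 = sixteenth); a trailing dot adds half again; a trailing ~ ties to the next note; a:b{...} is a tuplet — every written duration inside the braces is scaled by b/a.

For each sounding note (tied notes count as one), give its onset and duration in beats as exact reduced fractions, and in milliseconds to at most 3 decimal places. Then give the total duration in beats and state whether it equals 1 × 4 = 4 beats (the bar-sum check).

1) 0.0ms=0b +1643.836ms=2b
2) 1643.836ms=2b +1643.836ms=2b
Σ=4b of 4 (73bpm 4/4) — PASS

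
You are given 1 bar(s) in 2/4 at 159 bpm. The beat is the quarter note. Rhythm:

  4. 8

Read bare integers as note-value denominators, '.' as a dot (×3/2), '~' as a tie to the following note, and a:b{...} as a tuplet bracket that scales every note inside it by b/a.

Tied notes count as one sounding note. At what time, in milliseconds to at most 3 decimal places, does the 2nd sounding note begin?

note 2 onset = 3/2b = 566.038ms

1. 0.0ms @ 0 + 566.038ms (3/2)
2. 566.038ms @ 3/2 + 188.679ms (1/2)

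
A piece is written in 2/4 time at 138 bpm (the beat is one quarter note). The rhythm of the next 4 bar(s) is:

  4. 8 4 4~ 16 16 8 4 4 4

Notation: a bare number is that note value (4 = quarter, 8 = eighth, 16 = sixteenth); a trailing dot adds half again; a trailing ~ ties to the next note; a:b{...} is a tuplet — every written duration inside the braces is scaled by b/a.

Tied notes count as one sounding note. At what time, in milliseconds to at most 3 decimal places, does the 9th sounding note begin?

1. 0.0ms @ 0 + 652.174ms (3/2)
2. 652.174ms @ 3/2 + 217.391ms (1/2)
3. 869.565ms @ 2 + 434.783ms (1)
4. 1304.348ms @ 3 + 543.478ms (5/4)
5. 1847.826ms @ 17/4 + 108.696ms (1/4)
6. 1956.522ms @ 9/2 + 217.391ms (1/2)
7. 2173.913ms @ 5 + 434.783ms (1)
8. 2608.696ms @ 6 + 434.783ms (1)
9. 3043.478ms @ 7 + 434.783ms (1)

note 9 onset = 7b = 3043.478ms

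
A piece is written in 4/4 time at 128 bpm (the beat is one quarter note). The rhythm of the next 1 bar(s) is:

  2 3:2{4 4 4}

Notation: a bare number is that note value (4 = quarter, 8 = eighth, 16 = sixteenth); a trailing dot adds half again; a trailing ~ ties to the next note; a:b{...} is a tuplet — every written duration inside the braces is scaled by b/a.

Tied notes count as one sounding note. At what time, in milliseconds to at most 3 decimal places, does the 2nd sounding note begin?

1. 0.0ms @ 0 + 937.5ms (2)
2. 937.5ms @ 2 + 312.5ms (2/3)
3. 1250.0ms @ 8/3 + 312.5ms (2/3)
4. 1562.5ms @ 10/3 + 312.5ms (2/3)

note 2 onset = 2b = 937.5ms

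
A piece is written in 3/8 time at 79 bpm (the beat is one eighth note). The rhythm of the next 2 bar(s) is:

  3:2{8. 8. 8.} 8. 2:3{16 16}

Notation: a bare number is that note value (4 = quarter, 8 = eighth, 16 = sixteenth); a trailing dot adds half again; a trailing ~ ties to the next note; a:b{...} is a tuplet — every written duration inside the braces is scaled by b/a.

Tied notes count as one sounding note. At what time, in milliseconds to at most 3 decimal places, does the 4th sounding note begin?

note 4 onset = 3b = 2278.481ms

1. 0.0ms @ 0 + 759.494ms (1)
2. 759.494ms @ 1 + 759.494ms (1)
3. 1518.987ms @ 2 + 759.494ms (1)
4. 2278.481ms @ 3 + 1139.241ms (3/2)
5. 3417.722ms @ 9/2 + 569.62ms (3/4)
6. 3987.342ms @ 21/4 + 569.62ms (3/4)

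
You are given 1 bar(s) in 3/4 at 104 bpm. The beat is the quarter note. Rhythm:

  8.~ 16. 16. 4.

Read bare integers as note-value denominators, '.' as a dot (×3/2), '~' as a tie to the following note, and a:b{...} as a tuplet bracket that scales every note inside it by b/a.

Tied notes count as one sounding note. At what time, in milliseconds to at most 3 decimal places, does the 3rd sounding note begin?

note 3 onset = 3/2b = 865.385ms

1. 0.0ms @ 0 + 649.038ms (9/8)
2. 649.038ms @ 9/8 + 216.346ms (3/8)
3. 865.385ms @ 3/2 + 865.385ms (3/2)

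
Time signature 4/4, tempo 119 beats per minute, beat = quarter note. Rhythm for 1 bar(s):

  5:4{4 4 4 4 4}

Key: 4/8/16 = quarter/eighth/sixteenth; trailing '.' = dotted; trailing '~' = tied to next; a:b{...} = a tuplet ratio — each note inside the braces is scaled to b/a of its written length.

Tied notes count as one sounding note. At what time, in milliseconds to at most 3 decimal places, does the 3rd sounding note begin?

1. 0.0ms @ 0 + 403.361ms (4/5)
2. 403.361ms @ 4/5 + 403.361ms (4/5)
3. 806.723ms @ 8/5 + 403.361ms (4/5)
4. 1210.084ms @ 12/5 + 403.361ms (4/5)
5. 1613.445ms @ 16/5 + 403.361ms (4/5)

note 3 onset = 8/5b = 806.723ms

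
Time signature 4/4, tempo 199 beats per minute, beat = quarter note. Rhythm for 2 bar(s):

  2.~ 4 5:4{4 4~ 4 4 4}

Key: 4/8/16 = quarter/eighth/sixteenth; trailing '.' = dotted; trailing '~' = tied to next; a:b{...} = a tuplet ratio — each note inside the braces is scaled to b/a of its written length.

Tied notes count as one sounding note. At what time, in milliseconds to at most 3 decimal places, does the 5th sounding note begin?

note 5 onset = 36/5b = 2170.854ms

1. 0.0ms @ 0 + 1206.03ms (4)
2. 1206.03ms @ 4 + 241.206ms (4/5)
3. 1447.236ms @ 24/5 + 482.412ms (8/5)
4. 1929.648ms @ 32/5 + 241.206ms (4/5)
5. 2170.854ms @ 36/5 + 241.206ms (4/5)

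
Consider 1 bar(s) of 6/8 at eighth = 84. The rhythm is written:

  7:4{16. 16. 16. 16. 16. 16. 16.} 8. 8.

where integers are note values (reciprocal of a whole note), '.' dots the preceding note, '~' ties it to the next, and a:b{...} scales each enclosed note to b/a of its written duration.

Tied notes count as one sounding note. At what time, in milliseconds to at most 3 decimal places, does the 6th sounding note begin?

note 6 onset = 15/7b = 1530.612ms

1. 0.0ms @ 0 + 306.122ms (3/7)
2. 306.122ms @ 3/7 + 306.122ms (3/7)
3. 612.245ms @ 6/7 + 306.122ms (3/7)
4. 918.367ms @ 9/7 + 306.122ms (3/7)
5. 1224.49ms @ 12/7 + 306.122ms (3/7)
6. 1530.612ms @ 15/7 + 306.122ms (3/7)
7. 1836.735ms @ 18/7 + 306.122ms (3/7)
8. 2142.857ms @ 3 + 1071.429ms (3/2)
9. 3214.286ms @ 9/2 + 1071.429ms (3/2)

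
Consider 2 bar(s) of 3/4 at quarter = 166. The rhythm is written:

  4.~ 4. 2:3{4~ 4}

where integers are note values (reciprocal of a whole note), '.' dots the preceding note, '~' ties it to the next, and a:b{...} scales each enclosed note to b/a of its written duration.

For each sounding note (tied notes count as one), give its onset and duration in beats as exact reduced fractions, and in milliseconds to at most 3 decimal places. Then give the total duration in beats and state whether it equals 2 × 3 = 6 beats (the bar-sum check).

1) 0.0ms=0b +1084.337ms=3b
2) 1084.337ms=3b +1084.337ms=3b
Σ=6b of 6 (166bpm 3/4) — PASS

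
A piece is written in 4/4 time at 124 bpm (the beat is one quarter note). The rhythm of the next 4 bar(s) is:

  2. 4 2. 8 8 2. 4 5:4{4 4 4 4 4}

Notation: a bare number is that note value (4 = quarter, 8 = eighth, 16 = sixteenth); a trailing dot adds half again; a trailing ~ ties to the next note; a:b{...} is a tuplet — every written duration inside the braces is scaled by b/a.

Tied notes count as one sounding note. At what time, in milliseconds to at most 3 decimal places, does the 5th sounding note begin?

1. 0.0ms @ 0 + 1451.613ms (3)
2. 1451.613ms @ 3 + 483.871ms (1)
3. 1935.484ms @ 4 + 1451.613ms (3)
4. 3387.097ms @ 7 + 241.935ms (1/2)
5. 3629.032ms @ 15/2 + 241.935ms (1/2)
6. 3870.968ms @ 8 + 1451.613ms (3)
7. 5322.581ms @ 11 + 483.871ms (1)
8. 5806.452ms @ 12 + 387.097ms (4/5)
9. 6193.548ms @ 64/5 + 387.097ms (4/5)
10. 6580.645ms @ 68/5 + 387.097ms (4/5)
11. 6967.742ms @ 72/5 + 387.097ms (4/5)
12. 7354.839ms @ 76/5 + 387.097ms (4/5)

note 5 onset = 15/2b = 3629.032ms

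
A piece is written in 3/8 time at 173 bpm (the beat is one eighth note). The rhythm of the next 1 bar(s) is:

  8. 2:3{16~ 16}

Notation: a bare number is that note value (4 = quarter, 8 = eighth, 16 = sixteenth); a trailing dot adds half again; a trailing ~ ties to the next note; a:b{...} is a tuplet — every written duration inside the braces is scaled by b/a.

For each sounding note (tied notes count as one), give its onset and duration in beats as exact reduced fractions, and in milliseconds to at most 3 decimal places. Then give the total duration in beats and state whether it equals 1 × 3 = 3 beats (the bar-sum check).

1) 0.0ms=0b +520.231ms=3/2b
2) 520.231ms=3/2b +520.231ms=3/2b
Σ=3b of 3 (173bpm 3/8) — PASS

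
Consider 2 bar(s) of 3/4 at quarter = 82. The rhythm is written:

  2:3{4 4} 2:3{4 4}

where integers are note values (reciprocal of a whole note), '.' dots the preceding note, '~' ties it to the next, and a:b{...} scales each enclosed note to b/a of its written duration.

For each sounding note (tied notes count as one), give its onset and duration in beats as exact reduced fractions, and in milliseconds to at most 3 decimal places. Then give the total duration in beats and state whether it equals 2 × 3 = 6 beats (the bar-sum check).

1) 0.0ms=0b +1097.561ms=3/2b
2) 1097.561ms=3/2b +1097.561ms=3/2b
3) 2195.122ms=3b +1097.561ms=3/2b
4) 3292.683ms=9/2b +1097.561ms=3/2b
Σ=6b of 6 (82bpm 3/4) — PASS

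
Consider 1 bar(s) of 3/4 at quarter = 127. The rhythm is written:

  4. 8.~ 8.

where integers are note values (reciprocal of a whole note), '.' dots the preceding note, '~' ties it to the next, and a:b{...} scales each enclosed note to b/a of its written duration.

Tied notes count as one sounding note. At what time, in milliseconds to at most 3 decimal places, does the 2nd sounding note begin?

note 2 onset = 3/2b = 708.661ms

1. 0.0ms @ 0 + 708.661ms (3/2)
2. 708.661ms @ 3/2 + 708.661ms (3/2)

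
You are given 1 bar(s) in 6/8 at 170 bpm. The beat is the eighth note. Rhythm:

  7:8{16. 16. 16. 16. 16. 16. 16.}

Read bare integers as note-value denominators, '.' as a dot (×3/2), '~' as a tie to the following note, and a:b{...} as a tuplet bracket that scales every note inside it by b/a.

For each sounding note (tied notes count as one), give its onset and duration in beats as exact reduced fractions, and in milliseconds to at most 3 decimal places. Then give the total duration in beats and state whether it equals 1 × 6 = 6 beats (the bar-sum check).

1) 0.0ms=0b +302.521ms=6/7b
2) 302.521ms=6/7b +302.521ms=6/7b
3) 605.042ms=12/7b +302.521ms=6/7b
4) 907.563ms=18/7b +302.521ms=6/7b
5) 1210.084ms=24/7b +302.521ms=6/7b
6) 1512.605ms=30/7b +302.521ms=6/7b
7) 1815.126ms=36/7b +302.521ms=6/7b
Σ=6b of 6 (170bpm 6/8) — PASS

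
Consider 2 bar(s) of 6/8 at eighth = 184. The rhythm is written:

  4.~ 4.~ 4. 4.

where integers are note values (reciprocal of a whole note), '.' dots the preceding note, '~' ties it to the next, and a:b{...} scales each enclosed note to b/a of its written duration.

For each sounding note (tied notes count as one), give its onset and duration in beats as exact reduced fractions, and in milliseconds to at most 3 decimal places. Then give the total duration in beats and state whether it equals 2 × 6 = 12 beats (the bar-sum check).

1) 0.0ms=0b +2934.783ms=9b
2) 2934.783ms=9b +978.261ms=3b
Σ=12b of 12 (184bpm 6/8) — PASS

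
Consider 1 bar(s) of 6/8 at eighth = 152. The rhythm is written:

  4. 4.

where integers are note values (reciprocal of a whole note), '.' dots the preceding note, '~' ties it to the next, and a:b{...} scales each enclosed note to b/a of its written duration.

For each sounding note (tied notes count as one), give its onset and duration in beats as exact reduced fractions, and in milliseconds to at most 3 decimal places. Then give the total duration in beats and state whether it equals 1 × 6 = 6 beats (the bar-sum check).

1) 0.0ms=0b +1184.211ms=3b
2) 1184.211ms=3b +1184.211ms=3b
Σ=6b of 6 (152bpm 6/8) — PASS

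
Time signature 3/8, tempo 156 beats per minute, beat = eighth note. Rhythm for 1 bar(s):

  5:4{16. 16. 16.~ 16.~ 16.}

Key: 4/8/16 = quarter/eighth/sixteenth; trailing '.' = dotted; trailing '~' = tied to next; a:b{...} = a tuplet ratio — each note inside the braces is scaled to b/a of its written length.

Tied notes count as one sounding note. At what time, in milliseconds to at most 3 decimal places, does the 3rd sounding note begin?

1. 0.0ms @ 0 + 230.769ms (3/5)
2. 230.769ms @ 3/5 + 230.769ms (3/5)
3. 461.538ms @ 6/5 + 692.308ms (9/5)

note 3 onset = 6/5b = 461.538ms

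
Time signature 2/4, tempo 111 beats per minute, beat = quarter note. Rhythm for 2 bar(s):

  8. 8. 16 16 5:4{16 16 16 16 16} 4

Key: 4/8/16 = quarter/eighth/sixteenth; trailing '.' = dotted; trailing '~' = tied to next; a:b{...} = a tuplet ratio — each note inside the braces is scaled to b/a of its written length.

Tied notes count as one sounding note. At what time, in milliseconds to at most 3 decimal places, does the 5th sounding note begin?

1. 0.0ms @ 0 + 405.405ms (3/4)
2. 405.405ms @ 3/4 + 405.405ms (3/4)
3. 810.811ms @ 3/2 + 135.135ms (1/4)
4. 945.946ms @ 7/4 + 135.135ms (1/4)
5. 1081.081ms @ 2 + 108.108ms (1/5)
6. 1189.189ms @ 11/5 + 108.108ms (1/5)
7. 1297.297ms @ 12/5 + 108.108ms (1/5)
8. 1405.405ms @ 13/5 + 108.108ms (1/5)
9. 1513.514ms @ 14/5 + 108.108ms (1/5)
10. 1621.622ms @ 3 + 540.541ms (1)

note 5 onset = 2b = 1081.081ms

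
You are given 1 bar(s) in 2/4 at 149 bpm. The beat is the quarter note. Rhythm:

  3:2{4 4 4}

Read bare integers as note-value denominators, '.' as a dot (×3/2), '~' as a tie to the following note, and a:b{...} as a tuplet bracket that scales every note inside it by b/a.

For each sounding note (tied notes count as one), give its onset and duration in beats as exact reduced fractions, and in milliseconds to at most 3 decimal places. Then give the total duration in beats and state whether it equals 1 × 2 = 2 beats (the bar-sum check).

1) 0.0ms=0b +268.456ms=2/3b
2) 268.456ms=2/3b +268.456ms=2/3b
3) 536.913ms=4/3b +268.456ms=2/3b
Σ=2b of 2 (149bpm 2/4) — PASS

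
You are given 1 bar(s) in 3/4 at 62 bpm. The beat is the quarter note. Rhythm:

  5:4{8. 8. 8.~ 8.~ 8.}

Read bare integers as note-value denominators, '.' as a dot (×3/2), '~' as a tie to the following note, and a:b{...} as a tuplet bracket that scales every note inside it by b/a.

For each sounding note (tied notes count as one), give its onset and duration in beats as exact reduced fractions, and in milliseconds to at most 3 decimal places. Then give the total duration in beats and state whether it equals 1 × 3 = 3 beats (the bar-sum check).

1) 0.0ms=0b +580.645ms=3/5b
2) 580.645ms=3/5b +580.645ms=3/5b
3) 1161.29ms=6/5b +1741.935ms=9/5b
Σ=3b of 3 (62bpm 3/4) — PASS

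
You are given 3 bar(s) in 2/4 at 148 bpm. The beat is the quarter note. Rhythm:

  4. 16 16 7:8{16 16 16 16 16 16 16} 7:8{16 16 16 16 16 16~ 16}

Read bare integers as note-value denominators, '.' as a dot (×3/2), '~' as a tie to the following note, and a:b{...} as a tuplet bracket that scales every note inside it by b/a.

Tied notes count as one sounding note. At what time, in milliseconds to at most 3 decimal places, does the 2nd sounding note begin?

note 2 onset = 3/2b = 608.108ms

1. 0.0ms @ 0 + 608.108ms (3/2)
2. 608.108ms @ 3/2 + 101.351ms (1/4)
3. 709.459ms @ 7/4 + 101.351ms (1/4)
4. 810.811ms @ 2 + 115.83ms (2/7)
5. 926.641ms @ 16/7 + 115.83ms (2/7)
6. 1042.471ms @ 18/7 + 115.83ms (2/7)
7. 1158.301ms @ 20/7 + 115.83ms (2/7)
8. 1274.131ms @ 22/7 + 115.83ms (2/7)
9. 1389.961ms @ 24/7 + 115.83ms (2/7)
10. 1505.792ms @ 26/7 + 115.83ms (2/7)
11. 1621.622ms @ 4 + 115.83ms (2/7)
12. 1737.452ms @ 30/7 + 115.83ms (2/7)
13. 1853.282ms @ 32/7 + 115.83ms (2/7)
14. 1969.112ms @ 34/7 + 115.83ms (2/7)
15. 2084.942ms @ 36/7 + 115.83ms (2/7)
16. 2200.772ms @ 38/7 + 231.66ms (4/7)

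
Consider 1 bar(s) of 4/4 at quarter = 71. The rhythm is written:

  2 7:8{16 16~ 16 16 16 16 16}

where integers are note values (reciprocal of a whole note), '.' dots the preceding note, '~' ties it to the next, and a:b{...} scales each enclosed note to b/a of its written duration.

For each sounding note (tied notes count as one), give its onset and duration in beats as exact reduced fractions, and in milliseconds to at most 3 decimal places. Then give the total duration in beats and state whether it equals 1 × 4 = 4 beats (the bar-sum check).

1) 0.0ms=0b +1690.141ms=2b
2) 1690.141ms=2b +241.449ms=2/7b
3) 1931.59ms=16/7b +482.897ms=4/7b
4) 2414.487ms=20/7b +241.449ms=2/7b
5) 2655.936ms=22/7b +241.449ms=2/7b
6) 2897.384ms=24/7b +241.449ms=2/7b
7) 3138.833ms=26/7b +241.449ms=2/7b
Σ=4b of 4 (71bpm 4/4) — PASS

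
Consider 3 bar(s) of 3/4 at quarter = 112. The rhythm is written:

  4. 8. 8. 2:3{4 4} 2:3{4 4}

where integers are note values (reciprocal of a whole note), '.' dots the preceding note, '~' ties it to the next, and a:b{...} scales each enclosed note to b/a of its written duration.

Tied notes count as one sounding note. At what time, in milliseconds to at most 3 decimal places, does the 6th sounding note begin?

note 6 onset = 6b = 3214.286ms

1. 0.0ms @ 0 + 803.571ms (3/2)
2. 803.571ms @ 3/2 + 401.786ms (3/4)
3. 1205.357ms @ 9/4 + 401.786ms (3/4)
4. 1607.143ms @ 3 + 803.571ms (3/2)
5. 2410.714ms @ 9/2 + 803.571ms (3/2)
6. 3214.286ms @ 6 + 803.571ms (3/2)
7. 4017.857ms @ 15/2 + 803.571ms (3/2)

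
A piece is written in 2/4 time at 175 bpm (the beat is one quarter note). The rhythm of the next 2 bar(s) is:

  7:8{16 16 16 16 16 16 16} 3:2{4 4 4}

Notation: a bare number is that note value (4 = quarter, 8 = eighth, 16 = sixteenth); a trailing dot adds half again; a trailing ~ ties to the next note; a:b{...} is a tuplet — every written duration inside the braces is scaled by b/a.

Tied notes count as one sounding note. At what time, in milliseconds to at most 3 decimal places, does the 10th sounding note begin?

note 10 onset = 10/3b = 1142.857ms

1. 0.0ms @ 0 + 97.959ms (2/7)
2. 97.959ms @ 2/7 + 97.959ms (2/7)
3. 195.918ms @ 4/7 + 97.959ms (2/7)
4. 293.878ms @ 6/7 + 97.959ms (2/7)
5. 391.837ms @ 8/7 + 97.959ms (2/7)
6. 489.796ms @ 10/7 + 97.959ms (2/7)
7. 587.755ms @ 12/7 + 97.959ms (2/7)
8. 685.714ms @ 2 + 228.571ms (2/3)
9. 914.286ms @ 8/3 + 228.571ms (2/3)
10. 1142.857ms @ 10/3 + 228.571ms (2/3)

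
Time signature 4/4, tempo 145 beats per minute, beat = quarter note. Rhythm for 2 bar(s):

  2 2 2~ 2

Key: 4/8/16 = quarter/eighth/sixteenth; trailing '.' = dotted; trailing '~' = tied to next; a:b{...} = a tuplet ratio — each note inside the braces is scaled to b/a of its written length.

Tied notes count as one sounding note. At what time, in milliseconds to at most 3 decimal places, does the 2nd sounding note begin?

note 2 onset = 2b = 827.586ms

1. 0.0ms @ 0 + 827.586ms (2)
2. 827.586ms @ 2 + 827.586ms (2)
3. 1655.172ms @ 4 + 1655.172ms (4)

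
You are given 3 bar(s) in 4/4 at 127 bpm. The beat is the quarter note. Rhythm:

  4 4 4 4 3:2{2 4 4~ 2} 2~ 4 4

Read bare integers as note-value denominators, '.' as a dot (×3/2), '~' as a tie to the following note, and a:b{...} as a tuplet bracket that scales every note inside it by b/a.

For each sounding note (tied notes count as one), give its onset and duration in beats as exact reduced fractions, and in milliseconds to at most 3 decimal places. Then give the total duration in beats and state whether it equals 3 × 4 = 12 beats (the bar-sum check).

1) 0.0ms=0b +472.441ms=1b
2) 472.441ms=1b +472.441ms=1b
3) 944.882ms=2b +472.441ms=1b
4) 1417.323ms=3b +472.441ms=1b
5) 1889.764ms=4b +629.921ms=4/3b
6) 2519.685ms=16/3b +314.961ms=2/3b
7) 2834.646ms=6b +944.882ms=2b
8) 3779.528ms=8b +1417.323ms=3b
9) 5196.85ms=11b +472.441ms=1b
Σ=12b of 12 (127bpm 4/4) — PASS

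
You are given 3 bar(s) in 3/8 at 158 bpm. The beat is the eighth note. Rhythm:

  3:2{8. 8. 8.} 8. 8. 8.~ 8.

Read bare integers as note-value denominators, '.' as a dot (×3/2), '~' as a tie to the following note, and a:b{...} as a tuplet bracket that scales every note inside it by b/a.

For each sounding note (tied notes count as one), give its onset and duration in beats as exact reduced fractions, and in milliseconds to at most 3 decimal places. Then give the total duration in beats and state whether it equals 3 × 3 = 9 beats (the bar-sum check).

1) 0.0ms=0b +379.747ms=1b
2) 379.747ms=1b +379.747ms=1b
3) 759.494ms=2b +379.747ms=1b
4) 1139.241ms=3b +569.62ms=3/2b
5) 1708.861ms=9/2b +569.62ms=3/2b
6) 2278.481ms=6b +1139.241ms=3b
Σ=9b of 9 (158bpm 3/8) — PASS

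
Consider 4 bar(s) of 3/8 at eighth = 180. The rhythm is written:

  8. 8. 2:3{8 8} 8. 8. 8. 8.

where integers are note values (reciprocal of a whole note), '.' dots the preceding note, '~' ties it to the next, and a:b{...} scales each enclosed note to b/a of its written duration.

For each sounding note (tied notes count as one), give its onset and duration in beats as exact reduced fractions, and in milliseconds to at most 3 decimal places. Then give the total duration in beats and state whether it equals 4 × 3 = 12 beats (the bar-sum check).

1) 0.0ms=0b +500.0ms=3/2b
2) 500.0ms=3/2b +500.0ms=3/2b
3) 1000.0ms=3b +500.0ms=3/2b
4) 1500.0ms=9/2b +500.0ms=3/2b
5) 2000.0ms=6b +500.0ms=3/2b
6) 2500.0ms=15/2b +500.0ms=3/2b
7) 3000.0ms=9b +500.0ms=3/2b
8) 3500.0ms=21/2b +500.0ms=3/2b
Σ=12b of 12 (180bpm 3/8) — PASS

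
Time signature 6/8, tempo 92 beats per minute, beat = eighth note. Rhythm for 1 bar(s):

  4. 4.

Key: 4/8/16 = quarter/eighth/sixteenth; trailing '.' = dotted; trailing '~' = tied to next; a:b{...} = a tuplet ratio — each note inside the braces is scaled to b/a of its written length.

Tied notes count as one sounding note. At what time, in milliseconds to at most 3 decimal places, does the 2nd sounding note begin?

1. 0.0ms @ 0 + 1956.522ms (3)
2. 1956.522ms @ 3 + 1956.522ms (3)

note 2 onset = 3b = 1956.522ms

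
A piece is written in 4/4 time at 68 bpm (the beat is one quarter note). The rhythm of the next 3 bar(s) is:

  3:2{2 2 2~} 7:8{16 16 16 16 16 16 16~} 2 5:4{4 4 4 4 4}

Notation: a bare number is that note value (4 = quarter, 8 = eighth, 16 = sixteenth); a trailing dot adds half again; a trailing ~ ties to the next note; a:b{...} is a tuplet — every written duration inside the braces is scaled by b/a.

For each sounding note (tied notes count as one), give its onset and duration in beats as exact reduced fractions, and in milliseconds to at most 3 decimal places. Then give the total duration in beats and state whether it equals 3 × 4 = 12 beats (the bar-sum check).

1) 0.0ms=0b +1176.471ms=4/3b
2) 1176.471ms=4/3b +1176.471ms=4/3b
3) 2352.941ms=8/3b +1428.571ms=34/21b
4) 3781.513ms=30/7b +252.101ms=2/7b
5) 4033.613ms=32/7b +252.101ms=2/7b
6) 4285.714ms=34/7b +252.101ms=2/7b
7) 4537.815ms=36/7b +252.101ms=2/7b
8) 4789.916ms=38/7b +252.101ms=2/7b
9) 5042.017ms=40/7b +2016.807ms=16/7b
10) 7058.824ms=8b +705.882ms=4/5b
11) 7764.706ms=44/5b +705.882ms=4/5b
12) 8470.588ms=48/5b +705.882ms=4/5b
13) 9176.471ms=52/5b +705.882ms=4/5b
14) 9882.353ms=56/5b +705.882ms=4/5b
Σ=12b of 12 (68bpm 4/4) — PASS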